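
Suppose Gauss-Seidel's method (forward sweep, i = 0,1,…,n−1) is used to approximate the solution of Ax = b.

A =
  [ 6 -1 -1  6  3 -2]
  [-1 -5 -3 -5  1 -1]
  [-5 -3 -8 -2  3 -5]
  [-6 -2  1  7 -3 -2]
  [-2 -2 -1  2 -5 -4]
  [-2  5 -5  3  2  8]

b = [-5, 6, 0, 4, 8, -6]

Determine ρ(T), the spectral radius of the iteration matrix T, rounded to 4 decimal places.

1.5009

A = D + L + U where D = diag(6, -5, -8, 7, -5, 8).
Gauss-Seidel: T = -(D+L)⁻¹U, row 0 first, T[0,5] = -(-2)/(6) = +0.3333; later rows by forward substitution.
  T[0,:] = [+0.0000 +0.1667 +0.1667 -1.0000 -0.5000 +0.3333]
  T[1,:] = [+0.0000 -0.0333 -0.6333 -0.8000 +0.3000 -0.2667]
  T[2,:] = [+0.0000 -0.0917 +0.1333 +0.6750 +0.5750 -0.7333]
  T[3,:] = [+0.0000 +0.1464 -0.0571 -1.1821 +0.0036 +0.6000]
  T[4,:] = [+0.0000 +0.0236 +0.1371 +0.1121 -0.0336 -0.4400]
  T[5,:] = [+0.0000 -0.0556 +0.5080 +1.0871 +0.0539 -0.3233]
|eigenvalues of T|: 1.5009, 0.5460, 0.5460, 0.4000, 0.0120, 0.0000.
spectral radius ρ = 1.5009; 1.5009 > 1, so it fails to converge.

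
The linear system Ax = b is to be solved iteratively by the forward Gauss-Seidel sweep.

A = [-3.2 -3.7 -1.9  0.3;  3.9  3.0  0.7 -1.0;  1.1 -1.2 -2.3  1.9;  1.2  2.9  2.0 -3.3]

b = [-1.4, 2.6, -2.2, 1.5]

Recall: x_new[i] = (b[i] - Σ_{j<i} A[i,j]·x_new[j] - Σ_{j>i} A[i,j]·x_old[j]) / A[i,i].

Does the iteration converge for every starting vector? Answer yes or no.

Split A = D + L + U, D = diag(-3.2, 3, -2.3, -3.3).
T_GS = -(D+L)⁻¹U: row 0 first, T[0,1] = -(-3.7)/(-3.2) = -1.1562; later rows by forward substitution.
  T[0,:] = [+0.0000 -1.1562 -0.5937 +0.0938]
  T[1,:] = [+0.0000 +1.5031 +0.5385 +0.2115]
  T[2,:] = [+0.0000 -1.3372 -0.5649 +0.7606]
  T[3,:] = [+0.0000 +0.0900 -0.0850 +0.6809]
|λ(T)| sorted: 1.2176, 0.2580, 0.2580, 0.0000.
spectral radius ρ = 1.2176; 1.2176 > 1 ⇒ diverges.

no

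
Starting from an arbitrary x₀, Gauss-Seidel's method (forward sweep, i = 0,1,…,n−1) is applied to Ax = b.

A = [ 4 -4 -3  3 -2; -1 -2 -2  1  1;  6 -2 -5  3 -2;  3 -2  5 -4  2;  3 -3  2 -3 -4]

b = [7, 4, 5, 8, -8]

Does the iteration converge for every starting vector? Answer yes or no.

Split A = D + L + U, D = diag(4, -2, -5, -4, -4).
GS T = -(D+L)⁻¹U: row 0 first, T[0,3] = -(3)/(4) = -0.7500; later rows by forward substitution.
  T[0,:] = [+0.0000 +1.0000 +0.7500 -0.7500 +0.5000]
  T[1,:] = [+0.0000 -0.5000 -1.3750 +0.8750 +0.2500]
  T[2,:] = [+0.0000 +1.4000 +1.4500 -0.6500 +0.1000]
  T[3,:] = [+0.0000 +2.7500 +3.0625 -1.8125 +0.8750]
  T[4,:] = [+0.0000 -0.2375 +0.0219 -0.1844 -0.4188]
eigenvalue magnitudes: 1.5577, 0.5943, 0.5943, 0.4090, 0.0000.
ρ(T) = max|λ| = 1.5577; 1.5577 > 1: divergent.

no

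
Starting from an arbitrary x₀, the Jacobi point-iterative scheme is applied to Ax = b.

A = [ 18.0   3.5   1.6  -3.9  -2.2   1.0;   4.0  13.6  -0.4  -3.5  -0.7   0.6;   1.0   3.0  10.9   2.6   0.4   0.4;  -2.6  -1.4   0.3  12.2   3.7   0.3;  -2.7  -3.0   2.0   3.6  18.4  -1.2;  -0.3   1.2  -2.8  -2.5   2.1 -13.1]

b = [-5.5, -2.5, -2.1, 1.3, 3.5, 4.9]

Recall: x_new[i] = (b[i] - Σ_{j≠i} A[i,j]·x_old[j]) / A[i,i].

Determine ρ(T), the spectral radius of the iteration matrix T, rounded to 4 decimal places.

Diagonal D = diag(18, 13.6, 10.9, 12.2, 18.4, -13.1); L, U strict lower/upper.
Jacobi: T = -D⁻¹(L+U), T[4,5] = -(-1.2)/(18.4) = +0.0652; T[4,4] = 0.
  T[0,:] = [+0.0000  -0.1944  -0.0889  +0.2167  +0.1222  -0.0556]
  T[1,:] = [-0.2941  +0.0000  +0.0294  +0.2574  +0.0515  -0.0441]
  T[2,:] = [-0.0917  -0.2752  +0.0000  -0.2385  -0.0367  -0.0367]
  T[3,:] = [+0.2131  +0.1148  -0.0246  +0.0000  -0.3033  -0.0246]
  T[4,:] = [+0.1467  +0.1630  -0.1087  -0.1957  +0.0000  +0.0652]
  T[5,:] = [-0.0229  +0.0916  -0.2137  -0.1908  +0.1603  +0.0000]
|roots of det(T-λI)|: 0.5613, 0.3006, 0.3006, 0.2899, 0.1847, 0.0374.
spectral radius ρ = 0.5613; 0.5613 < 1 ⇒ converges.

0.5613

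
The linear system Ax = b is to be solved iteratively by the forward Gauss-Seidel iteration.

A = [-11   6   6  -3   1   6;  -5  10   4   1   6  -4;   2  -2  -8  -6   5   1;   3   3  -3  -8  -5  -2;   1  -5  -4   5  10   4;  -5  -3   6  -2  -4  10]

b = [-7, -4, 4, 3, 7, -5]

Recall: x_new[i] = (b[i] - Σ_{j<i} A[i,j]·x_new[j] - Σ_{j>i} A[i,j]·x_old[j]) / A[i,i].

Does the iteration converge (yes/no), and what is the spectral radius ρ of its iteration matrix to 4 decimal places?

Split A = D + L + U, D = diag(-11, 10, -8, -8, 10, 10).
GS T = -(D+L)⁻¹U: row 0 first, T[0,3] = -(-3)/(-11) = -0.2727; later rows by forward substitution.
  T[0,:] = [+0.0000  +0.5455  +0.5455  -0.2727  +0.0909  +0.5455]
  T[1,:] = [+0.0000  +0.2727  -0.1273  -0.2364  -0.5545  +0.6727]
  T[2,:] = [+0.0000  +0.0682  +0.1682  -0.7591  +0.7864  +0.0932]
  T[3,:] = [+0.0000  +0.2813  +0.0938  +0.0937  -1.0938  +0.1719]
  T[4,:] = [+0.0000  -0.0315  -0.0978  -0.4414  +0.5751  -0.1668]
  T[5,:] = [+0.0000  +0.3573  +0.1133  +0.0904  -0.5815  +0.3863]
|λ(T)| sorted: 1.2391, 0.4202, 0.4202, 0.3058, 0.3058, 0.0000.
ρ(T) = max|λ| = 1.2391; 1.2391 > 1: divergent.

no, ρ = 1.2391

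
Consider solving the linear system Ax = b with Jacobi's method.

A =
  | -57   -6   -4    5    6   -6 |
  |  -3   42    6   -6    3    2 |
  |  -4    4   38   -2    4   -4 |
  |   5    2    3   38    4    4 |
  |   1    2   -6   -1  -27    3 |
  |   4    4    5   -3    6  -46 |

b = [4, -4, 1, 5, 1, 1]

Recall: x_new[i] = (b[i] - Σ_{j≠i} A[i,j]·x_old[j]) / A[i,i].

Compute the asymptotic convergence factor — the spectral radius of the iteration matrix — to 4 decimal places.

0.2838

Write A = D+L+U with D = diag(-57, 42, 38, 38, -27, -46).
T_J = -D⁻¹(L+U): T[1,5] = -(2)/(42) = -0.0476; T[1,1] = 0.
  T[0,:] = [+0.0000  -0.1053  -0.0702  +0.0877  +0.1053  -0.1053]
  T[1,:] = [+0.0714  +0.0000  -0.1429  +0.1429  -0.0714  -0.0476]
  T[2,:] = [+0.1053  -0.1053  +0.0000  +0.0526  -0.1053  +0.1053]
  T[3,:] = [-0.1316  -0.0526  -0.0789  +0.0000  -0.1053  -0.1053]
  T[4,:] = [+0.0370  +0.0741  -0.2222  -0.0370  +0.0000  +0.1111]
  T[5,:] = [+0.0870  +0.0870  +0.1087  -0.0652  +0.1304  +0.0000]
|eigenvalues of T|: 0.2838, 0.2013, 0.2013, 0.1965, 0.1965, 0.0500.
spectral radius ρ = 0.2838; 0.2838 < 1, so it converges for any x₀.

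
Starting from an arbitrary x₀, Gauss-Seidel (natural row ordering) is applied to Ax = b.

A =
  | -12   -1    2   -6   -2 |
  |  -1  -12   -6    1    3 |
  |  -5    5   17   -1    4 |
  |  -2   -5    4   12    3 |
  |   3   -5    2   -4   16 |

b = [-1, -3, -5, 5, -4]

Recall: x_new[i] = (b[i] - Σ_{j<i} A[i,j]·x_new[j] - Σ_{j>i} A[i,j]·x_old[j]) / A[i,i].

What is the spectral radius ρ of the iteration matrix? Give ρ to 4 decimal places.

0.5836

Let D = diag(-12, -12, 17, 12, 16); L, U the strict triangles.
Gauss-Seidel: T = -(D+L)⁻¹U, row 0 first, T[0,3] = -(-6)/(-12) = -0.5000; later rows by forward substitution.
  T[0,:] = [+0.0000, -0.0833, +0.1667, -0.5000, -0.1667]
  T[1,:] = [+0.0000, +0.0069, -0.5139, +0.1250, +0.2639]
  T[2,:] = [+0.0000, -0.0266, +0.2002, -0.1250, -0.3619]
  T[3,:] = [+0.0000, -0.0021, -0.2531, +0.0104, -0.0472]
  T[4,:] = [+0.0000, +0.0206, -0.2801, +0.1510, +0.1472]
moduli |λ_i(T)| = 0.5836, 0.1267, 0.1267, 0.0123, 0.0000.
ρ = 0.5836; 0.5836 < 1 ⇒ converges.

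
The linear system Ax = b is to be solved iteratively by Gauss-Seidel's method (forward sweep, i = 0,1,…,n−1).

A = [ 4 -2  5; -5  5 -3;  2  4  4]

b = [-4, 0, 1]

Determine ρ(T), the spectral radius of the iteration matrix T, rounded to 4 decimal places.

Diagonal D = diag(4, 5, 4); L, U strict lower/upper.
GS T = -(D+L)⁻¹U: row 0 first, T[0,2] = -(5)/(4) = -1.2500; later rows by forward substitution.
  T[0,:] = [+0.0000  +0.5000  -1.2500]
  T[1,:] = [+0.0000  +0.5000  -0.6500]
  T[2,:] = [+0.0000  -0.7500  +1.2750]
|eigenvalues of T|: 1.6860, 0.0890, 0.0000.
ρ = 1.6860; 1.6860 > 1, so it fails to converge.

1.6860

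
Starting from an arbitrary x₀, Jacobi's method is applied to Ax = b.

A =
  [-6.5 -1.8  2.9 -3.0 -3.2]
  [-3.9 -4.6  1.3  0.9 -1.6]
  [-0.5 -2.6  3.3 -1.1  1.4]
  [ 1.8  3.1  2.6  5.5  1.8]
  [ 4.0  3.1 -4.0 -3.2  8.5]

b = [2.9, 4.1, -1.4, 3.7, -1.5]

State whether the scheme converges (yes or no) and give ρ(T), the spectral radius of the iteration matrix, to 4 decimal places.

no, ρ = 1.2184

Write A = D+L+U with D = diag(-6.5, -4.6, 3.3, 5.5, 8.5).
T_J = -D⁻¹(L+U): T[4,1] = -(3.1)/(8.5) = -0.3647; T[4,4] = 0.
  T[0,:] = [+0.0000, -0.2769, +0.4462, -0.4615, -0.4923]
  T[1,:] = [-0.8478, +0.0000, +0.2826, +0.1957, -0.3478]
  T[2,:] = [+0.1515, +0.7879, +0.0000, +0.3333, -0.4242]
  T[3,:] = [-0.3273, -0.5636, -0.4727, +0.0000, -0.3273]
  T[4,:] = [-0.4706, -0.3647, +0.4706, +0.3765, +0.0000]
|eigenvalues of T|: 1.2184, 0.7207, 0.7207, 0.6286, 0.6286.
spectral radius ρ = 1.2184; 1.2184 > 1, so it fails to converge.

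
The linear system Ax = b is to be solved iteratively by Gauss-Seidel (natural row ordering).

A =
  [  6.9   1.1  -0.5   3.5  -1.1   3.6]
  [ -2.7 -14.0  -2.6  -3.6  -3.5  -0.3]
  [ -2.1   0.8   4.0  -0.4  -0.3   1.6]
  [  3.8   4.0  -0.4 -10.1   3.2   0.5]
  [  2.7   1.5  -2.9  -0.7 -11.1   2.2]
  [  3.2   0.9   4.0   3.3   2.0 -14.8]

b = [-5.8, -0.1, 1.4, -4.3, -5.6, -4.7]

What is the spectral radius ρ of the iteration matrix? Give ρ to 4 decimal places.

0.5401

Write A = D+L+U with D = diag(6.9, -14, 4, -10.1, -11.1, -14.8).
GS T = -(D+L)⁻¹U: row 0 first, T[0,4] = -(-1.1)/(6.9) = +0.1594; later rows by forward substitution.
  T[0,:] = [+0.0000, -0.1594, +0.0725, -0.5072, +0.1594, -0.5217]
  T[1,:] = [+0.0000, +0.0307, -0.1997, -0.1593, -0.2807, +0.0792]
  T[2,:] = [+0.0000, -0.0898, +0.0780, -0.1344, +0.2148, -0.6898]
  T[3,:] = [+0.0000, -0.0442, -0.0549, -0.2486, +0.2571, -0.0881]
  T[4,:] = [+0.0000, -0.0084, -0.0263, -0.0941, -0.0715, +0.2678]
  T[5,:] = [+0.0000, -0.0679, +0.0088, -0.2239, +0.1231, -0.2779]
|λ(T)| sorted: 0.5401, 0.1797, 0.1797, 0.1173, 0.0197, 0.0000.
ρ = 0.5401; 0.5401 < 1, so it converges for any x₀.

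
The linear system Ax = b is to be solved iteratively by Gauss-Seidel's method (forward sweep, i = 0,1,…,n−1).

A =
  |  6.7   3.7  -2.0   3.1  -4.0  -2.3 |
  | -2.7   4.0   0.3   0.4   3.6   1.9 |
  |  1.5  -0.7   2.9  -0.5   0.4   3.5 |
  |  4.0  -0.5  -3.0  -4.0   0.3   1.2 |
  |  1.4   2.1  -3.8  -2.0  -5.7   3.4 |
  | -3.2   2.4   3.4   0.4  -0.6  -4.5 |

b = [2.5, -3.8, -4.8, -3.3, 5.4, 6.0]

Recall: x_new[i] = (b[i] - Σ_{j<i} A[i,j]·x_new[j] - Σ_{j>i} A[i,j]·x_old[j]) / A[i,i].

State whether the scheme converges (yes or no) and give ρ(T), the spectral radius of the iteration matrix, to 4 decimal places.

no, ρ = 1.4471

Let D = diag(6.7, 4, 2.9, -4, -5.7, -4.5); L, U the strict triangles.
Gauss-Seidel: T = -(D+L)⁻¹U, row 0 first, T[0,4] = -(-4)/(6.7) = +0.5970; later rows by forward substitution.
  T[0,:] = [+0.0000  -0.5522  +0.2985  -0.4627  +0.5970  +0.3433]
  T[1,:] = [+0.0000  -0.3728  +0.1265  -0.4123  -0.4970  -0.2433]
  T[2,:] = [+0.0000  +0.1957  -0.1239  +0.3122  -0.5667  -1.4432]
  T[3,:] = [+0.0000  -0.6524  +0.3756  -0.6453  +1.1592  +1.7561]
  T[4,:] = [+0.0000  -0.1745  +0.0707  -0.2473  -0.0654  +0.9371]
  T[5,:] = [+0.0000  +0.3070  -0.2144  +0.3206  -1.0060  -1.4331]
eigenvalue magnitudes: 1.4471, 0.6855, 0.6855, 0.0311, 0.0107, 0.0000.
spectral radius ρ = 1.4471; 1.4471 > 1, so it fails to converge.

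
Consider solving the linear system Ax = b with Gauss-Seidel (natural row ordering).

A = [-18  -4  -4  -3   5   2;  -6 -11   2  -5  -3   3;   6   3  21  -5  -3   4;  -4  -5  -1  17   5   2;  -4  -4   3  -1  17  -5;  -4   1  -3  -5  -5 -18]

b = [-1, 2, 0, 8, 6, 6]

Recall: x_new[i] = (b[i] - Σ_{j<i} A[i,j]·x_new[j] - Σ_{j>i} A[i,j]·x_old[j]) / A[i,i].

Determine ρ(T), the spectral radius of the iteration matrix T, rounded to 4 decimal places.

Write A = D+L+U with D = diag(-18, -11, 21, 17, 17, -18).
Gauss-Seidel: T = -(D+L)⁻¹U, row 0 first, T[0,3] = -(-3)/(-18) = -0.1667; later rows by forward substitution.
  T[0,:] = [+0.0000, -0.2222, -0.2222, -0.1667, +0.2778, +0.1111]
  T[1,:] = [+0.0000, +0.1212, +0.3030, -0.3636, -0.4242, +0.2121]
  T[2,:] = [+0.0000, +0.0462, +0.0202, +0.3377, +0.1241, -0.2525]
  T[3,:] = [+0.0000, -0.0139, +0.0380, -0.1263, -0.3462, -0.0440]
  T[4,:] = [+0.0000, -0.0327, +0.0177, -0.1918, -0.0767, +0.4121]
  T[5,:] = [+0.0000, +0.0614, +0.0474, +0.0489, +0.0115, -0.0731]
|roots of det(T-λI)|: 0.5011, 0.2321, 0.2321, 0.0828, 0.0828, 0.0000.
spectral radius ρ = 0.5011; 0.5011 < 1, so it converges for any x₀.

0.5011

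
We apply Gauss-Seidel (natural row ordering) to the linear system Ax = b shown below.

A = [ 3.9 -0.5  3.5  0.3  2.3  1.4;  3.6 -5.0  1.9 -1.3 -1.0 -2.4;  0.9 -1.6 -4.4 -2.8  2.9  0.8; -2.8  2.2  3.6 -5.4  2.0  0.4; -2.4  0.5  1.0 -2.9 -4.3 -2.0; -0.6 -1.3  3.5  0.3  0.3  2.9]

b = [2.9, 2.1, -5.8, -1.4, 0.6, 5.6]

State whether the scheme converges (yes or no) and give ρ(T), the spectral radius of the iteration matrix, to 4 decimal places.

no, ρ = 1.5396

Let D = diag(3.9, -5, -4.4, -5.4, -4.3, 2.9); L, U the strict triangles.
GS T = -(D+L)⁻¹U: row 0 first, T[0,5] = -(1.4)/(3.9) = -0.3590; later rows by forward substitution.
  T[0,:] = [+0.0000  +0.1282  -0.8974  -0.0769  -0.5897  -0.3590]
  T[1,:] = [+0.0000  +0.0923  -0.2662  -0.3154  -0.6246  -0.7385]
  T[2,:] = [+0.0000  -0.0073  -0.0868  -0.5374  +0.7656  +0.3769]
  T[3,:] = [+0.0000  -0.0338  +0.2990  -0.4469  +0.9321  +0.2106]
  T[4,:] = [+0.0000  -0.0398  +0.2481  +0.1827  -0.1940  -0.4050]
  T[5,:] = [+0.0000  +0.0844  -0.2568  +0.5186  -1.4024  -0.8401]
eigenvalue magnitudes: 1.5396, 0.3298, 0.1567, 0.1567, 0.0886, 0.0000.
spectral radius ρ = 1.5396; 1.5396 > 1 ⇒ diverges.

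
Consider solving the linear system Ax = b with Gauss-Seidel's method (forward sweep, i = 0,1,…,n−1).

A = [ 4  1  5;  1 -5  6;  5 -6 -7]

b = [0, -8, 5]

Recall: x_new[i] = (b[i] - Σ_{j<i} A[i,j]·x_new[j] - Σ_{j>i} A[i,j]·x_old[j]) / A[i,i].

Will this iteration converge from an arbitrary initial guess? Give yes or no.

Split A = D + L + U, D = diag(4, -5, -7).
Gauss-Seidel: T = -(D+L)⁻¹U, row 0 first, T[0,2] = -(5)/(4) = -1.2500; later rows by forward substitution.
  T[0,:] = [+0.0000 -0.2500 -1.2500]
  T[1,:] = [+0.0000 -0.0500 +0.9500]
  T[2,:] = [+0.0000 -0.1357 -1.7071]
moduli |λ_i(T)| = 1.6253, 0.1318, 0.0000.
ρ(T) = max|λ| = 1.6253; 1.6253 > 1: divergent.

no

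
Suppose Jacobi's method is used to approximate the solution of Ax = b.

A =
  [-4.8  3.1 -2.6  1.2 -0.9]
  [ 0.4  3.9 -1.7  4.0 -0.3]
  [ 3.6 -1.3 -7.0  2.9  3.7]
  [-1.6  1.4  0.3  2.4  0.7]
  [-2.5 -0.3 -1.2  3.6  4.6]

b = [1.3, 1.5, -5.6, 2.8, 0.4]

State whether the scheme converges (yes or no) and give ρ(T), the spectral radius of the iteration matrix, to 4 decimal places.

no, ρ = 1.2001

Write A = D+L+U with D = diag(-4.8, 3.9, -7, 2.4, 4.6).
Jacobi T = -D⁻¹(L+U): T[4,0] = -(-2.5)/(4.6) = +0.5435; T[4,4] = 0.
  T[0,:] = [+0.0000  +0.6458  -0.5417  +0.2500  -0.1875]
  T[1,:] = [-0.1026  +0.0000  +0.4359  -1.0256  +0.0769]
  T[2,:] = [+0.5143  -0.1857  +0.0000  +0.4143  +0.5286]
  T[3,:] = [+0.6667  -0.5833  -0.1250  +0.0000  -0.2917]
  T[4,:] = [+0.5435  +0.0652  +0.2609  -0.7826  +0.0000]
|λ(T)| sorted: 1.2001, 0.9030, 0.8205, 0.8205, 0.1342.
ρ = 1.2001; 1.2001 > 1: divergent.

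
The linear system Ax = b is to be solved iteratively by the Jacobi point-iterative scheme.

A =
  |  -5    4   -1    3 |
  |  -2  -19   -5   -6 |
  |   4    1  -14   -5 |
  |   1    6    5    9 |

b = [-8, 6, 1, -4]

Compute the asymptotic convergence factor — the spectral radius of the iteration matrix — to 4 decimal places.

Diagonal D = diag(-5, -19, -14, 9); L, U strict lower/upper.
T_J = -D⁻¹(L+U): T[3,2] = -(5)/(9) = -0.5556; T[3,3] = 0.
  T[0,:] = [+0.0000  +0.8000  -0.2000  +0.6000]
  T[1,:] = [-0.1053  +0.0000  -0.2632  -0.3158]
  T[2,:] = [+0.2857  +0.0714  +0.0000  -0.3571]
  T[3,:] = [-0.1111  -0.6667  -0.5556  +0.0000]
|λ(T)| sorted: 0.7409, 0.5175, 0.5012, 0.5012.
ρ = 0.7409; 0.7409 < 1 ⇒ converges.

0.7409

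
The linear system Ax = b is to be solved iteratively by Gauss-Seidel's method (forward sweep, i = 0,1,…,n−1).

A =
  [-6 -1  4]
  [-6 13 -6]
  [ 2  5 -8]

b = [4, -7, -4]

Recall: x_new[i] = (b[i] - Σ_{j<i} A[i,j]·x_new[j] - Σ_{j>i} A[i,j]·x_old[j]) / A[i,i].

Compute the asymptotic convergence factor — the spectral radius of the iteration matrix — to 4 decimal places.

A = D + L + U where D = diag(-6, 13, -8).
Gauss-Seidel: T = -(D+L)⁻¹U, row 0 first, T[0,2] = -(4)/(-6) = +0.6667; later rows by forward substitution.
  T[0,:] = [+0.0000  -0.1667  +0.6667]
  T[1,:] = [+0.0000  -0.0769  +0.7692]
  T[2,:] = [+0.0000  -0.0897  +0.6474]
eigenvalue magnitudes: 0.5345, 0.0360, 0.0000.
ρ(T) = max|λ| = 0.5345; 0.5345 < 1 ⇒ converges.

0.5345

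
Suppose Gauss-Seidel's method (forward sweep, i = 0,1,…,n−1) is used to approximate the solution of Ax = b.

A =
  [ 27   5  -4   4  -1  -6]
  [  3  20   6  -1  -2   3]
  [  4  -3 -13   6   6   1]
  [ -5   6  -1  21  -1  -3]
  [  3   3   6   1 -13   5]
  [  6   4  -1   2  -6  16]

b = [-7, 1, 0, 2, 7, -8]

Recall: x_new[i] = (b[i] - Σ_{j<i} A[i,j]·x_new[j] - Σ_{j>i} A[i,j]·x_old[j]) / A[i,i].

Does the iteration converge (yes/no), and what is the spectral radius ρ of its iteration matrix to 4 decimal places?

A = D + L + U where D = diag(27, 20, -13, 21, -13, 16).
GS T = -(D+L)⁻¹U: row 0 first, T[0,5] = -(-6)/(27) = +0.2222; later rows by forward substitution.
  T[0,:] = [+0.0000, -0.1852, +0.1481, -0.1481, +0.0370, +0.2222]
  T[1,:] = [+0.0000, +0.0278, -0.3222, +0.0722, +0.0944, -0.1833]
  T[2,:] = [+0.0000, -0.0634, +0.1199, +0.3993, +0.4511, +0.1876]
  T[3,:] = [+0.0000, -0.0550, +0.1330, -0.0369, +0.0509, +0.2571]
  T[4,:] = [+0.0000, -0.0698, +0.0254, +0.1639, +0.2425, +0.5000]
  T[5,:] = [+0.0000, +0.0392, +0.0254, +0.1285, +0.0753, +0.1296]
moduli |λ_i(T)| = 0.6123, 0.1856, 0.1856, 0.1638, 0.0510, 0.0000.
ρ(T) = max|λ| = 0.6123; 0.6123 < 1: convergent.

yes, ρ = 0.6123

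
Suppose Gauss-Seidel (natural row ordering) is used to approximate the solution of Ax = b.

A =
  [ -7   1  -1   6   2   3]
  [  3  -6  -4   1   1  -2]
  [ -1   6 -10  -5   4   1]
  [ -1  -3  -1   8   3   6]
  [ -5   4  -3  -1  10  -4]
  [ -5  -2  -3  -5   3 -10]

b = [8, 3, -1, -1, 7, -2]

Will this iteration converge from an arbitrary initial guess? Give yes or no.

Write A = D+L+U with D = diag(-7, -6, -10, 8, 10, -10).
Gauss-Seidel: T = -(D+L)⁻¹U, row 0 first, T[0,1] = -(1)/(-7) = +0.1429; later rows by forward substitution.
  T[0,:] = [+0.0000 +0.1429 -0.1429 +0.8571 +0.2857 +0.4286]
  T[1,:] = [+0.0000 +0.0714 -0.7381 +0.5952 +0.3095 -0.1190]
  T[2,:] = [+0.0000 +0.0286 -0.4286 -0.2286 +0.5571 -0.0143]
  T[3,:] = [+0.0000 +0.0482 -0.3482 +0.3018 -0.1536 -0.7429]
  T[4,:] = [+0.0000 +0.0563 +0.0604 +0.1521 +0.1708 +0.5833]
  T[5,:] = [+0.0000 -0.1015 +0.5399 -0.5843 -0.2439 +0.3602]
|eigenvalues of T|: 1.1457, 0.3749, 0.3749, 0.1489, 0.1489, 0.0000.
ρ = 1.1457; 1.1457 > 1: divergent.

no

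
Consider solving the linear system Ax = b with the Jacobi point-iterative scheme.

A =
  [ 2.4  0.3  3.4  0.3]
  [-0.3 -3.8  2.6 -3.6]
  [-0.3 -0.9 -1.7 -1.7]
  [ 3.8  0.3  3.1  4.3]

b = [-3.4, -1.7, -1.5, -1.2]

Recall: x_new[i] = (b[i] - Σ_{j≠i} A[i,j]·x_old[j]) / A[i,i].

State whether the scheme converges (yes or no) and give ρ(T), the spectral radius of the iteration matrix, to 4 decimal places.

no, ρ = 1.4911

Let D = diag(2.4, -3.8, -1.7, 4.3); L, U the strict triangles.
T_J = -D⁻¹(L+U): T[2,0] = -(-0.3)/(-1.7) = -0.1765; T[2,2] = 0.
  T[0,:] = [+0.0000 -0.1250 -1.4167 -0.1250]
  T[1,:] = [-0.0789 +0.0000 +0.6842 -0.9474]
  T[2,:] = [-0.1765 -0.5294 +0.0000 -1.0000]
  T[3,:] = [-0.8837 -0.0698 -0.7209 +0.0000]
|λ(T)| sorted: 1.4911, 0.9950, 0.9950, 0.4026.
ρ = 1.4911; 1.4911 > 1: divergent.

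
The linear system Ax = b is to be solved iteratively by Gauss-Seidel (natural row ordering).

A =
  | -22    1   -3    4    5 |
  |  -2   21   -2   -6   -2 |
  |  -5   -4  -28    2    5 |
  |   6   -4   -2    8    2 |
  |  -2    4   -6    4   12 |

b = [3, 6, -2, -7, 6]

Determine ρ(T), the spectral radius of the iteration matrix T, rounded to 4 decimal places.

A = D + L + U where D = diag(-22, 21, -28, 8, 12).
T_GS = -(D+L)⁻¹U: row 0 first, T[0,2] = -(-3)/(-22) = -0.1364; later rows by forward substitution.
  T[0,:] = [+0.0000  +0.0455  -0.1364  +0.1818  +0.2273]
  T[1,:] = [+0.0000  +0.0043  +0.0823  +0.3030  +0.1169]
  T[2,:] = [+0.0000  -0.0087  +0.0126  -0.0043  +0.1213]
  T[3,:] = [+0.0000  -0.0341  +0.1465  +0.0141  -0.3317]
  T[4,:] = [+0.0000  +0.0131  -0.0927  -0.0776  +0.1701]
moduli |λ_i(T)| = 0.1611, 0.1001, 0.0402, 0.0199, 0.0000.
spectral radius ρ = 0.1611; 0.1611 < 1 ⇒ converges.

0.1611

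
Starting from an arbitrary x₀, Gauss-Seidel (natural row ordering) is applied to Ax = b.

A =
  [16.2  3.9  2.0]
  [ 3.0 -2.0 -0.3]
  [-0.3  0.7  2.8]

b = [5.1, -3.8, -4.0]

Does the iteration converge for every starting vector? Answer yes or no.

Write A = D+L+U with D = diag(16.2, -2, 2.8).
Gauss-Seidel: T = -(D+L)⁻¹U, row 0 first, T[0,2] = -(2)/(16.2) = -0.1235; later rows by forward substitution.
  T[0,:] = [+0.0000  -0.2407  -0.1235]
  T[1,:] = [+0.0000  -0.3611  -0.3352]
  T[2,:] = [+0.0000  +0.0645  +0.0706]
moduli |λ_i(T)| = 0.3033, 0.0128, 0.0000.
ρ(T) = max|λ| = 0.3033; 0.3033 < 1 ⇒ converges.

yes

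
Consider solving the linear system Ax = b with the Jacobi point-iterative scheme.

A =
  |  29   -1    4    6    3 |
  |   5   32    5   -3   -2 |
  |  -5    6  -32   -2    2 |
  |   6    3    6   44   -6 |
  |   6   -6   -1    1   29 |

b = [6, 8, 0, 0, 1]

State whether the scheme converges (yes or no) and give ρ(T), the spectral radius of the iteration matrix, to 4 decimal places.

Diagonal D = diag(29, 32, -32, 44, 29); L, U strict lower/upper.
Jacobi: T = -D⁻¹(L+U), T[3,4] = -(-6)/(44) = +0.1364; T[3,3] = 0.
  T[0,:] = [+0.0000 +0.0345 -0.1379 -0.2069 -0.1034]
  T[1,:] = [-0.1562 +0.0000 -0.1562 +0.0938 +0.0625]
  T[2,:] = [-0.1562 +0.1875 +0.0000 -0.0625 +0.0625]
  T[3,:] = [-0.1364 -0.0682 -0.1364 +0.0000 +0.1364]
  T[4,:] = [-0.2069 +0.2069 +0.0345 -0.0345 +0.0000]
|roots of det(T-λI)|: 0.3009, 0.2171, 0.1540, 0.1540, 0.0877.
ρ(T) = max|λ| = 0.3009; 0.3009 < 1 ⇒ converges.

yes, ρ = 0.3009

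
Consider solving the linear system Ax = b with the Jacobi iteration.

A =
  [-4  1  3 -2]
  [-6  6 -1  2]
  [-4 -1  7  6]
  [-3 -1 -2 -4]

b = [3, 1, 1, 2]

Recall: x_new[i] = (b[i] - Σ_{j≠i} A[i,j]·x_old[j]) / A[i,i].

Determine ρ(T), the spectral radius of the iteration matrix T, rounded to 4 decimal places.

1.5191

Write A = D+L+U with D = diag(-4, 6, 7, -4).
Jacobi T = -D⁻¹(L+U): T[3,0] = -(-3)/(-4) = -0.7500; T[3,3] = 0.
  T[0,:] = [+0.0000, +0.2500, +0.7500, -0.5000]
  T[1,:] = [+1.0000, +0.0000, +0.1667, -0.3333]
  T[2,:] = [+0.5714, +0.1429, +0.0000, -0.8571]
  T[3,:] = [-0.7500, -0.2500, -0.5000, +0.0000]
|eigenvalues of T|: 1.5191, 0.6836, 0.6836, 0.1887.
ρ(T) = max|λ| = 1.5191; 1.5191 > 1: divergent.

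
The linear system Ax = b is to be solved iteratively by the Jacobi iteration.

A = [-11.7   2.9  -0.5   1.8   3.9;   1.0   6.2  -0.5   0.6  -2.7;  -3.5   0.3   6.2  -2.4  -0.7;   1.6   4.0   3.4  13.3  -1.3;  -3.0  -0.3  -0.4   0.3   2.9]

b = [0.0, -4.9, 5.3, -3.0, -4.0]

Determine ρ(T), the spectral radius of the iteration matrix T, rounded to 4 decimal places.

A = D + L + U where D = diag(-11.7, 6.2, 6.2, 13.3, 2.9).
Jacobi: T = -D⁻¹(L+U), T[2,3] = -(-2.4)/(6.2) = +0.3871; T[2,2] = 0.
  T[0,:] = [+0.0000, +0.2479, -0.0427, +0.1538, +0.3333]
  T[1,:] = [-0.1613, +0.0000, +0.0806, -0.0968, +0.4355]
  T[2,:] = [+0.5645, -0.0484, +0.0000, +0.3871, +0.1129]
  T[3,:] = [-0.1203, -0.3008, -0.2556, +0.0000, +0.0977]
  T[4,:] = [+1.0345, +0.1034, +0.1379, -0.1034, +0.0000]
moduli |λ_i(T)| = 0.7245, 0.5316, 0.5316, 0.3153, 0.3153.
ρ = 0.7245; 0.7245 < 1 ⇒ converges.

0.7245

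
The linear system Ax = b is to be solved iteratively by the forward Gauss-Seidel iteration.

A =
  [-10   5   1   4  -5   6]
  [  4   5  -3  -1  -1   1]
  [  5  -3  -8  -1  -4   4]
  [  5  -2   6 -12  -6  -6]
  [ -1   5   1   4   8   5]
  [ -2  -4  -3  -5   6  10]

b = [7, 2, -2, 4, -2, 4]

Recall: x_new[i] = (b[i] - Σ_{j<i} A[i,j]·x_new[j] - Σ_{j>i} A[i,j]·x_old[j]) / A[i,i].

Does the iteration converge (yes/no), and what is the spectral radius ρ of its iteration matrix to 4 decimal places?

no, ρ = 1.6293

Write A = D+L+U with D = diag(-10, 5, -8, -12, 8, 10).
T_GS = -(D+L)⁻¹U: row 0 first, T[0,2] = -(1)/(-10) = +0.1000; later rows by forward substitution.
  T[0,:] = [+0.0000  +0.5000  +0.1000  +0.4000  -0.5000  +0.6000]
  T[1,:] = [+0.0000  -0.4000  +0.5200  -0.1200  +0.6000  -0.6800]
  T[2,:] = [+0.0000  +0.4625  -0.1325  +0.1700  -1.0375  +1.1300]
  T[3,:] = [+0.0000  +0.5063  -0.1112  +0.2717  -1.3271  +0.4283]
  T[4,:] = [+0.0000  +0.0016  -0.2403  -0.0321  +0.3557  -0.4804]
  T[5,:] = [+0.0000  +0.3309  +0.2768  +0.2381  -1.0482  +0.6894]
moduli |λ_i(T)| = 1.6293, 0.7245, 0.1843, 0.1843, 0.0585, 0.0000.
ρ = 1.6293; 1.6293 > 1 ⇒ diverges.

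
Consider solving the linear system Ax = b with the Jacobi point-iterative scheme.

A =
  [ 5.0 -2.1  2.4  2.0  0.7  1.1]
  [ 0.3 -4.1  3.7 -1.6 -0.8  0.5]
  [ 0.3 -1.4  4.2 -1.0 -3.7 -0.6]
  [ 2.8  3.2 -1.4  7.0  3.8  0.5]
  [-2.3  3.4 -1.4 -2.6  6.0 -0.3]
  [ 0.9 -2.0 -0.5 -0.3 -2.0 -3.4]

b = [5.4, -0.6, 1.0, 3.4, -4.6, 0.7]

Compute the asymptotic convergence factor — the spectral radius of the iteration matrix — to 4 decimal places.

1.1408

Let D = diag(5, -4.1, 4.2, 7, 6, -3.4); L, U the strict triangles.
Jacobi T = -D⁻¹(L+U): T[2,0] = -(0.3)/(4.2) = -0.0714; T[2,2] = 0.
  T[0,:] = [+0.0000, +0.4200, -0.4800, -0.4000, -0.1400, -0.2200]
  T[1,:] = [+0.0732, +0.0000, +0.9024, -0.3902, -0.1951, +0.1220]
  T[2,:] = [-0.0714, +0.3333, +0.0000, +0.2381, +0.8810, +0.1429]
  T[3,:] = [-0.4000, -0.4571, +0.2000, +0.0000, -0.5429, -0.0714]
  T[4,:] = [+0.3833, -0.5667, +0.2333, +0.4333, +0.0000, +0.0500]
  T[5,:] = [+0.2647, -0.5882, -0.1471, -0.0882, -0.5882, +0.0000]
|eigenvalues of T|: 1.1408, 0.6287, 0.6287, 0.4949, 0.2854, 0.2119.
ρ = 1.1408; 1.1408 > 1, so it fails to converge.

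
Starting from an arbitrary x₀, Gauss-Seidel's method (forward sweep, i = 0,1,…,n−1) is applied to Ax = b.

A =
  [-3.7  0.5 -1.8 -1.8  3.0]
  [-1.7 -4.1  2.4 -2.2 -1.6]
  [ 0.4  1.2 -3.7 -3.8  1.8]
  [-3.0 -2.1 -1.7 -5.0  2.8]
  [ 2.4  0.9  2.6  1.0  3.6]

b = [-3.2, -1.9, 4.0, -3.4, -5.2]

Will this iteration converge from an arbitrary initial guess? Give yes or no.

Split A = D + L + U, D = diag(-3.7, -4.1, -3.7, -5, 3.6).
Gauss-Seidel: T = -(D+L)⁻¹U, row 0 first, T[0,4] = -(3)/(-3.7) = +0.8108; later rows by forward substitution.
  T[0,:] = [+0.0000  +0.1351  -0.4865  -0.4865  +0.8108]
  T[1,:] = [+0.0000  -0.0560  +0.7871  -0.3349  -0.7264]
  T[2,:] = [+0.0000  -0.0036  +0.2027  -1.1882  +0.3385]
  T[3,:] = [+0.0000  -0.0563  -0.1076  +0.8365  +0.2635]
  T[4,:] = [+0.0000  -0.0579  +0.0111  +1.0338  -0.6766]
moduli |λ_i(T)| = 1.1733, 0.8978, 0.1697, 0.1697, 0.0000.
ρ(T) = max|λ| = 1.1733; 1.1733 > 1: divergent.

no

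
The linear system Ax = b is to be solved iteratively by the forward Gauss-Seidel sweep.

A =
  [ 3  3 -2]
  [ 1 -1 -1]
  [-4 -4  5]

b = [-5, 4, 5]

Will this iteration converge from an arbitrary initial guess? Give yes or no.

no

Let D = diag(3, -1, 5); L, U the strict triangles.
T_GS = -(D+L)⁻¹U: row 0 first, T[0,1] = -(3)/(3) = -1.0000; later rows by forward substitution.
  T[0,:] = [+0.0000, -1.0000, +0.6667]
  T[1,:] = [+0.0000, -1.0000, -0.3333]
  T[2,:] = [+0.0000, -1.6000, +0.2667]
|λ(T)| sorted: 1.3333, 0.6000, 0.0000.
spectral radius ρ = 1.3333; 1.3333 > 1, so it fails to converge.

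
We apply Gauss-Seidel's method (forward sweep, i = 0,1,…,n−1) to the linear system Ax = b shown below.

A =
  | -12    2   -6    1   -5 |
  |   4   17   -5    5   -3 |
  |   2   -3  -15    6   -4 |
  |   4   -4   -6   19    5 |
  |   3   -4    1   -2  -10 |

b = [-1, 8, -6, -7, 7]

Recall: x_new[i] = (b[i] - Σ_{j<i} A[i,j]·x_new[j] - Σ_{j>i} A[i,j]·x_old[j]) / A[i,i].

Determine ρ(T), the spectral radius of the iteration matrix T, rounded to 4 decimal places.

0.5751

Write A = D+L+U with D = diag(-12, 17, -15, 19, -10).
Gauss-Seidel: T = -(D+L)⁻¹U, row 0 first, T[0,2] = -(-6)/(-12) = -0.5000; later rows by forward substitution.
  T[0,:] = [+0.0000  +0.1667  -0.5000  +0.0833  -0.4167]
  T[1,:] = [+0.0000  -0.0392  +0.4118  -0.3137  +0.2745]
  T[2,:] = [+0.0000  +0.0301  -0.1490  +0.4739  -0.3771]
  T[3,:] = [+0.0000  -0.0338  +0.1449  +0.0660  -0.2367]
  T[4,:] = [+0.0000  +0.0755  -0.3586  +0.1847  -0.2252]
|λ(T)| sorted: 0.5751, 0.3533, 0.1703, 0.0447, 0.0000.
spectral radius ρ = 0.5751; 0.5751 < 1 ⇒ converges.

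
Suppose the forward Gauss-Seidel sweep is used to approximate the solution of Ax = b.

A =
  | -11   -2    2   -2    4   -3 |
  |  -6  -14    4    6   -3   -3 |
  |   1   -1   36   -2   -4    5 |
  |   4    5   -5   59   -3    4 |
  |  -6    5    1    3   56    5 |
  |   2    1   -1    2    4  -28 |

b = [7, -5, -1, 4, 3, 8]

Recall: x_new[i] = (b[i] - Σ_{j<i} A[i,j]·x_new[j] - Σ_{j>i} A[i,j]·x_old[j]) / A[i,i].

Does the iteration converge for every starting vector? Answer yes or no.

Split A = D + L + U, D = diag(-11, -14, 36, 59, 56, -28).
GS T = -(D+L)⁻¹U: row 0 first, T[0,3] = -(-2)/(-11) = -0.1818; later rows by forward substitution.
  T[0,:] = [+0.0000 -0.1818 +0.1818 -0.1818 +0.3636 -0.2727]
  T[1,:] = [+0.0000 +0.0779 +0.2078 +0.5065 -0.3701 -0.0974]
  T[2,:] = [+0.0000 +0.0072 +0.0007 +0.0747 +0.0907 -0.1340]
  T[3,:] = [+0.0000 +0.0063 -0.0299 -0.0243 +0.0652 -0.0524]
  T[4,:] = [+0.0000 -0.0269 +0.0025 -0.0647 +0.0669 -0.1046]
  T[5,:] = [+0.0000 -0.0139 +0.0186 -0.0085 +0.0237 -0.0369]
eigenvalue magnitudes: 0.1553, 0.0824, 0.0669, 0.0669, 0.0163, 0.0000.
spectral radius ρ = 0.1553; 0.1553 < 1, so it converges for any x₀.

yes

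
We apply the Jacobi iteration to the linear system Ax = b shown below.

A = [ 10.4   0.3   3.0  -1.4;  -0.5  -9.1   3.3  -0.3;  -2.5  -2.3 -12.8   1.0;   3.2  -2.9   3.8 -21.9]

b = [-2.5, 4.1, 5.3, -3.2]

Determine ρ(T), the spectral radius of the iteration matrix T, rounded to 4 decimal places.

0.2955

Split A = D + L + U, D = diag(10.4, -9.1, -12.8, -21.9).
Jacobi: T = -D⁻¹(L+U), T[2,0] = -(-2.5)/(-12.8) = -0.1953; T[2,2] = 0.
  T[0,:] = [+0.0000  -0.0288  -0.2885  +0.1346]
  T[1,:] = [-0.0549  +0.0000  +0.3626  -0.0330]
  T[2,:] = [-0.1953  -0.1797  +0.0000  +0.0781]
  T[3,:] = [+0.1461  -0.1324  +0.1735  +0.0000]
eigenvalue magnitudes: 0.2955, 0.1904, 0.1904, 0.1812.
ρ(T) = max|λ| = 0.2955; 0.2955 < 1 ⇒ converges.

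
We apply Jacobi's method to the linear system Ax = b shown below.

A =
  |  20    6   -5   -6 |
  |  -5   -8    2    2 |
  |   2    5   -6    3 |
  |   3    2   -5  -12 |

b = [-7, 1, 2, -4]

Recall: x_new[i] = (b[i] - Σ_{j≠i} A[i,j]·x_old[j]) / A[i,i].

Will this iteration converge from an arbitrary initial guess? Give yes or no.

yes

Split A = D + L + U, D = diag(20, -8, -6, -12).
Jacobi T = -D⁻¹(L+U): T[2,3] = -(3)/(-6) = +0.5000; T[2,2] = 0.
  T[0,:] = [+0.0000, -0.3000, +0.2500, +0.3000]
  T[1,:] = [-0.6250, +0.0000, +0.2500, +0.2500]
  T[2,:] = [+0.3333, +0.8333, +0.0000, +0.5000]
  T[3,:] = [+0.2500, +0.1667, -0.4167, +0.0000]
|eigenvalues of T|: 0.9008, 0.4702, 0.4702, 0.4534.
ρ(T) = max|λ| = 0.9008; 0.9008 < 1, so it converges for any x₀.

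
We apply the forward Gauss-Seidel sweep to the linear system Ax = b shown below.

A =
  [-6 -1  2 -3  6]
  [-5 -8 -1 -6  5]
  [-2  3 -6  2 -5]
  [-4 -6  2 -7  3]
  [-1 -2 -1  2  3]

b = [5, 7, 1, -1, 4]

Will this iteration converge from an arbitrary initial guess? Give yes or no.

Write A = D+L+U with D = diag(-6, -8, -6, -7, 3).
T_GS = -(D+L)⁻¹U: row 0 first, T[0,4] = -(6)/(-6) = +1.0000; later rows by forward substitution.
  T[0,:] = [+0.0000, -0.1667, +0.3333, -0.5000, +1.0000]
  T[1,:] = [+0.0000, +0.1042, -0.3333, -0.4375, +0.0000]
  T[2,:] = [+0.0000, +0.1076, -0.2778, +0.2812, -1.1667]
  T[3,:] = [+0.0000, +0.0367, +0.0159, +0.7411, -0.4762]
  T[4,:] = [+0.0000, +0.0253, -0.2143, -0.8586, +0.2619]
|eigenvalues of T|: 1.2528, 0.5806, 0.1480, 0.0092, 0.0000.
spectral radius ρ = 1.2528; 1.2528 > 1: divergent.

no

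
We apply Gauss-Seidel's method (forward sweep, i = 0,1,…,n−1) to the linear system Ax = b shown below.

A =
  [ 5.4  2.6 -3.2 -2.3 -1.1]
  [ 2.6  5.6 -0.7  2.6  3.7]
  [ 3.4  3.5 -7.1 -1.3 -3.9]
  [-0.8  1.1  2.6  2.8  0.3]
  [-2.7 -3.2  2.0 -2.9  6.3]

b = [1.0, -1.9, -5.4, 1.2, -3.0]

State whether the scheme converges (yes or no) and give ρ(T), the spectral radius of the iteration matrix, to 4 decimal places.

Let D = diag(5.4, 5.6, -7.1, 2.8, 6.3); L, U the strict triangles.
Gauss-Seidel: T = -(D+L)⁻¹U, row 0 first, T[0,2] = -(-3.2)/(5.4) = +0.5926; later rows by forward substitution.
  T[0,:] = [+0.0000, -0.4815, +0.5926, +0.4259, +0.2037]
  T[1,:] = [+0.0000, +0.2235, -0.1501, -0.6620, -0.7553]
  T[2,:] = [+0.0000, -0.1204, +0.2098, -0.3055, -0.8241]
  T[3,:] = [+0.0000, -0.1136, +0.0335, +0.6654, +1.0130]
  T[4,:] = [+0.0000, -0.1069, +0.1265, +0.2496, +0.4316]
|eigenvalues of T|: 1.1507, 0.2397, 0.2397, 0.0077, 0.0000.
spectral radius ρ = 1.1507; 1.1507 > 1 ⇒ diverges.

no, ρ = 1.1507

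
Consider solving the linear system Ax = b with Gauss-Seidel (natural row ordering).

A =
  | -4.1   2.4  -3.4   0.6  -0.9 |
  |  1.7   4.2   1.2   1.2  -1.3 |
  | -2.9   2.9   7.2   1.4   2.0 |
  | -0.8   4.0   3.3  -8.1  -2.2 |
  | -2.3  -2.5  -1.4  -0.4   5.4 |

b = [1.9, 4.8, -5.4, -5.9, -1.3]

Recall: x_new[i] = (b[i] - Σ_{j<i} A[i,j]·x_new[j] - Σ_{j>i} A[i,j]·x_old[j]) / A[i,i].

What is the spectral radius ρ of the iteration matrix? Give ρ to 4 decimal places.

Diagonal D = diag(-4.1, 4.2, 7.2, -8.1, 5.4); L, U strict lower/upper.
GS T = -(D+L)⁻¹U: row 0 first, T[0,1] = -(2.4)/(-4.1) = +0.5854; later rows by forward substitution.
  T[0,:] = [+0.0000, +0.5854, -0.8293, +0.1463, -0.2195]
  T[1,:] = [+0.0000, -0.2369, +0.0499, -0.3449, +0.3984]
  T[2,:] = [+0.0000, +0.3312, -0.3541, +0.0034, -0.5266]
  T[3,:] = [+0.0000, -0.0399, -0.0377, -0.1834, -0.2678]
  T[4,:] = [+0.0000, +0.2225, -0.4247, -0.1101, -0.0654]
eigenvalue magnitudes: 0.8398, 0.3755, 0.3404, 0.0351, 0.0000.
ρ = 0.8398; 0.8398 < 1, so it converges for any x₀.

0.8398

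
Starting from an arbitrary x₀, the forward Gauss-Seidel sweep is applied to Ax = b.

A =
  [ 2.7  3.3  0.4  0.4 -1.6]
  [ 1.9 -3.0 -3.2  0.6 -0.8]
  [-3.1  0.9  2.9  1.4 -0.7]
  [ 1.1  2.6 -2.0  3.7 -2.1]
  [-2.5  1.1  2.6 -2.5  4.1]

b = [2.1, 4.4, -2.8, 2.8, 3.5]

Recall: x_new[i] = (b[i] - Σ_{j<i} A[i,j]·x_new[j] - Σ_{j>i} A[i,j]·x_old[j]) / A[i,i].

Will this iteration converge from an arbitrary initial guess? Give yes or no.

no

Let D = diag(2.7, -3, 2.9, 3.7, 4.1); L, U the strict triangles.
T_GS = -(D+L)⁻¹U: row 0 first, T[0,1] = -(3.3)/(2.7) = -1.2222; later rows by forward substitution.
  T[0,:] = [+0.0000 -1.2222 -0.1481 -0.1481 +0.5926]
  T[1,:] = [+0.0000 -0.7741 -1.1605 +0.1062 +0.1086]
  T[2,:] = [+0.0000 -1.0663 +0.2018 -0.6741 +0.8411]
  T[3,:] = [+0.0000 +0.3309 +0.9686 -0.3949 +0.7697]
  T[4,:] = [+0.0000 +0.3404 +0.6837 +0.0678 +0.2681]
eigenvalue magnitudes: 1.5587, 0.8121, 0.4393, 0.3917, 0.0000.
ρ(T) = max|λ| = 1.5587; 1.5587 > 1: divergent.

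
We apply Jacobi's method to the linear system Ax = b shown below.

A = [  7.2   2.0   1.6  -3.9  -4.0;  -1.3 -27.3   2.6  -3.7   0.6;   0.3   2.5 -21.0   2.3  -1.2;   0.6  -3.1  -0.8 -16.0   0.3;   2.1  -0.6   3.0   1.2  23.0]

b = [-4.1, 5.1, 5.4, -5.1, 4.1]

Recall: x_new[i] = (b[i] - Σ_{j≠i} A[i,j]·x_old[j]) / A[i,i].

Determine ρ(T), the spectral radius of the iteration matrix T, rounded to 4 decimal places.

Diagonal D = diag(7.2, -27.3, -21, -16, 23); L, U strict lower/upper.
Jacobi T = -D⁻¹(L+U): T[0,3] = -(-3.9)/(7.2) = +0.5417; T[0,0] = 0.
  T[0,:] = [+0.0000, -0.2778, -0.2222, +0.5417, +0.5556]
  T[1,:] = [-0.0476, +0.0000, +0.0952, -0.1355, +0.0220]
  T[2,:] = [+0.0143, +0.1190, +0.0000, +0.1095, -0.0571]
  T[3,:] = [+0.0375, -0.1938, -0.0500, +0.0000, +0.0187]
  T[4,:] = [-0.0913, +0.0261, -0.1304, -0.0522, +0.0000]
|eigenvalues of T|: 0.2131, 0.1545, 0.1545, 0.1390, 0.1390.
ρ = 0.2131; 0.2131 < 1: convergent.

0.2131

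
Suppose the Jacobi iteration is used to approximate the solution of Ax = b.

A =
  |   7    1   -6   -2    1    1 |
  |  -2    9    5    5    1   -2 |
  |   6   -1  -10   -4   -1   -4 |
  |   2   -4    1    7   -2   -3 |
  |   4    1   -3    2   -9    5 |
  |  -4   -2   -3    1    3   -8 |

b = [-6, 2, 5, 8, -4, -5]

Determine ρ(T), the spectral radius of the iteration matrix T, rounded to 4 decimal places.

1.1736

Split A = D + L + U, D = diag(7, 9, -10, 7, -9, -8).
Jacobi T = -D⁻¹(L+U): T[2,4] = -(-1)/(-10) = -0.1000; T[2,2] = 0.
  T[0,:] = [+0.0000, -0.1429, +0.8571, +0.2857, -0.1429, -0.1429]
  T[1,:] = [+0.2222, +0.0000, -0.5556, -0.5556, -0.1111, +0.2222]
  T[2,:] = [+0.6000, -0.1000, +0.0000, -0.4000, -0.1000, -0.4000]
  T[3,:] = [-0.2857, +0.5714, -0.1429, +0.0000, +0.2857, +0.4286]
  T[4,:] = [+0.4444, +0.1111, -0.3333, +0.2222, +0.0000, +0.5556]
  T[5,:] = [-0.5000, -0.2500, -0.3750, +0.1250, +0.3750, +0.0000]
|λ(T)| sorted: 1.1736, 0.6240, 0.6240, 0.5333, 0.5333, 0.2880.
ρ(T) = max|λ| = 1.1736; 1.1736 > 1, so it fails to converge.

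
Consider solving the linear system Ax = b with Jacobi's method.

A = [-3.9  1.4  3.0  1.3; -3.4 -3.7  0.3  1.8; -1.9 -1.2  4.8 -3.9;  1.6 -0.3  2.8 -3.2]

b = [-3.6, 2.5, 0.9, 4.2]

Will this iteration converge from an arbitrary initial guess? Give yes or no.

no

Diagonal D = diag(-3.9, -3.7, 4.8, -3.2); L, U strict lower/upper.
T_J = -D⁻¹(L+U): T[3,1] = -(-0.3)/(-3.2) = -0.0938; T[3,3] = 0.
  T[0,:] = [+0.0000, +0.3590, +0.7692, +0.3333]
  T[1,:] = [-0.9189, +0.0000, +0.0811, +0.4865]
  T[2,:] = [+0.3958, +0.2500, +0.0000, +0.8125]
  T[3,:] = [+0.5000, -0.0938, +0.8750, +0.0000]
eigenvalue magnitudes: 1.2093, 0.8616, 0.5796, 0.5796.
ρ(T) = max|λ| = 1.2093; 1.2093 > 1: divergent.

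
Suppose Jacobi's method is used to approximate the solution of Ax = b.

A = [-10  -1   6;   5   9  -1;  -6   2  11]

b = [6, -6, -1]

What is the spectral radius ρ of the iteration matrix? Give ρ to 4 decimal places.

Let D = diag(-10, 9, 11); L, U the strict triangles.
T_J = -D⁻¹(L+U): T[1,2] = -(-1)/(9) = +0.1111; T[1,1] = 0.
  T[0,:] = [+0.0000 -0.1000 +0.6000]
  T[1,:] = [-0.5556 +0.0000 +0.1111]
  T[2,:] = [+0.5455 -0.1818 +0.0000]
|roots of det(T-λI)|: 0.6667, 0.5045, 0.1622.
spectral radius ρ = 0.6667; 0.6667 < 1, so it converges for any x₀.

0.6667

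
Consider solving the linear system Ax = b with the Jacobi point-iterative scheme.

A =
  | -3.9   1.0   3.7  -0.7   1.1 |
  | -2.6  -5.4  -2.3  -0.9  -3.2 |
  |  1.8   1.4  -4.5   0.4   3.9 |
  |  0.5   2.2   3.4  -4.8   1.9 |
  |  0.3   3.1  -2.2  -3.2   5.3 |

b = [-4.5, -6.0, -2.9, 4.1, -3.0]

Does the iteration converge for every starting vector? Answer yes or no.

no

A = D + L + U where D = diag(-3.9, -5.4, -4.5, -4.8, 5.3).
Jacobi T = -D⁻¹(L+U): T[0,1] = -(1)/(-3.9) = +0.2564; T[0,0] = 0.
  T[0,:] = [+0.0000 +0.2564 +0.9487 -0.1795 +0.2821]
  T[1,:] = [-0.4815 +0.0000 -0.4259 -0.1667 -0.5926]
  T[2,:] = [+0.4000 +0.3111 +0.0000 +0.0889 +0.8667]
  T[3,:] = [+0.1042 +0.4583 +0.7083 +0.0000 +0.3958]
  T[4,:] = [-0.0566 -0.5849 +0.4151 +0.6038 +0.0000]
|λ(T)| sorted: 1.1256, 0.9308, 0.4237, 0.4237, 0.2549.
spectral radius ρ = 1.1256; 1.1256 > 1 ⇒ diverges.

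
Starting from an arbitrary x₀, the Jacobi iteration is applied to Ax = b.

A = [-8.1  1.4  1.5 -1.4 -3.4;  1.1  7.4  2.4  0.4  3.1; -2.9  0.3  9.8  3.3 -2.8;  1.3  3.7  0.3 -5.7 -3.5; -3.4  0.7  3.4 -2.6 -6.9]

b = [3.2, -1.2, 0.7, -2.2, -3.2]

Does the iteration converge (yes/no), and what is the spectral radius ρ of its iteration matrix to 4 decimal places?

Diagonal D = diag(-8.1, 7.4, 9.8, -5.7, -6.9); L, U strict lower/upper.
Jacobi: T = -D⁻¹(L+U), T[3,2] = -(0.3)/(-5.7) = +0.0526; T[3,3] = 0.
  T[0,:] = [+0.0000  +0.1728  +0.1852  -0.1728  -0.4198]
  T[1,:] = [-0.1486  +0.0000  -0.3243  -0.0541  -0.4189]
  T[2,:] = [+0.2959  -0.0306  +0.0000  -0.3367  +0.2857]
  T[3,:] = [+0.2281  +0.6491  +0.0526  +0.0000  -0.6140]
  T[4,:] = [-0.4928  +0.1014  +0.4928  -0.3768  +0.0000]
eigenvalue magnitudes: 0.8652, 0.6780, 0.4853, 0.4853, 0.2319.
ρ = 0.8652; 0.8652 < 1, so it converges for any x₀.

yes, ρ = 0.8652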